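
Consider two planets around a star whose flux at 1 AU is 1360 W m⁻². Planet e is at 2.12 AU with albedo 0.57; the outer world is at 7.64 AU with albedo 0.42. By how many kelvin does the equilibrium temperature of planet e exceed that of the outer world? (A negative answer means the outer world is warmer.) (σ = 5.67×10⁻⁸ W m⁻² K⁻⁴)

ΔT ≈ 66.9 K

T_eq = [S₀(1−A)/(4σd²)]^(1/4), so T ∝ (1−A)^(1/4) / √d.
T₁ = [1360×0.43/(4×5.67×10⁻⁸×2.12²)]^(1/4) = 154.77 K.
T₂ = [1360×0.58/(4×5.67×10⁻⁸×7.64²)]^(1/4) = 87.86 K.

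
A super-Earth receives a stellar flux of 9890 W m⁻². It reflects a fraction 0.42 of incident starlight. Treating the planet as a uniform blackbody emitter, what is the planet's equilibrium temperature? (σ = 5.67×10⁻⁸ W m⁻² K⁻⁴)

Energy balance: absorbed = emitted ⇒ πR²·S(1−A) = 4πR²·σT_eq⁴, so T_eq⁴ = S(1−A)/(4σ).
T_eq = [9890 × 0.58 / (4 × 5.67×10⁻⁸)]^(1/4) = (2.53×10¹⁰)^(1/4) = 399 K.

T_eq ≈ 399 K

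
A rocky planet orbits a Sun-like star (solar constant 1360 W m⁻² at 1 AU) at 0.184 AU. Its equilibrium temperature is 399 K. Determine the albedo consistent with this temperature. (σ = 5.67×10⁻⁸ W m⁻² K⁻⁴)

Flux at 0.184 AU: S = 1360/0.184² = 4.02×10⁴ W m⁻².
From T_eq⁴ = S(1−A)/(4σ): 1−A = 4σT_eq⁴/S.
1−A = 4 × 5.67×10⁻⁸ × (399)⁴ / 4.02×10⁴ = 0.143.

A ≈ 0.86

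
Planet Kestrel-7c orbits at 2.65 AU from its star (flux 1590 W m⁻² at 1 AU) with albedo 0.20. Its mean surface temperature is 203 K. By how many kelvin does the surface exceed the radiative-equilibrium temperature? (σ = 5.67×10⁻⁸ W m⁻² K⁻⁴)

S = 1590/2.65² = 226.4 W m⁻².
T_eq = [S(1−A)/(4σ)]^(1/4) = [226.4×0.80/(4×5.67×10⁻⁸)]^(1/4) = 168.1 K.
ΔT = T_surf − T_eq = 203 − 168.1.

ΔT ≈ 34.9 K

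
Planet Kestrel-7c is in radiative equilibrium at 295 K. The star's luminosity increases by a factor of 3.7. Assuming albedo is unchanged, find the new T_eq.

T_eq ∝ L^(1/4) · d^(−1/2).
T′ = 295 × 3.7^(1/4) = 409 K.

T_eq ≈ 409 K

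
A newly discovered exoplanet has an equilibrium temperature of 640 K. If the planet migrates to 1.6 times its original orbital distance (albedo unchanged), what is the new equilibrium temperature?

T_eq ≈ 506 K

T_eq ∝ L^(1/4) · d^(−1/2).
T′ = 640 / 1.6^(1/2) = 506 K.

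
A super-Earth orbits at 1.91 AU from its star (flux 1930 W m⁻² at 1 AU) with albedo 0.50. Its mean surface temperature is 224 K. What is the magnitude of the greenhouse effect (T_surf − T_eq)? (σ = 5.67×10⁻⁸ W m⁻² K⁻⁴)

ΔT ≈ 39.2 K

S = 1930/1.91² = 529.0 W m⁻².
T_eq = [S(1−A)/(4σ)]^(1/4) = [529.0×0.50/(4×5.67×10⁻⁸)]^(1/4) = 184.8 K.
ΔT = T_surf − T_eq = 224 − 184.8.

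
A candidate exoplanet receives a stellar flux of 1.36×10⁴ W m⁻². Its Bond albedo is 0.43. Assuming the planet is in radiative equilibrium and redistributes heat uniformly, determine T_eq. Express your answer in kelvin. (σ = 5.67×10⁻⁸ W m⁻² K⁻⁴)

T_eq ≈ 430 K

Energy balance: absorbed = emitted ⇒ πR²·S(1−A) = 4πR²·σT_eq⁴, so T_eq⁴ = S(1−A)/(4σ).
T_eq = [1.36×10⁴ × 0.57 / (4 × 5.67×10⁻⁸)]^(1/4) = (3.42×10¹⁰)^(1/4) = 430 K.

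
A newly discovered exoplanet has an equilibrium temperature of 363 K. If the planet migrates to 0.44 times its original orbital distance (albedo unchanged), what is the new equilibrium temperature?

T_eq ∝ L^(1/4) · d^(−1/2).
T′ = 363 / 0.44^(1/2) = 547 K.

T_eq ≈ 547 K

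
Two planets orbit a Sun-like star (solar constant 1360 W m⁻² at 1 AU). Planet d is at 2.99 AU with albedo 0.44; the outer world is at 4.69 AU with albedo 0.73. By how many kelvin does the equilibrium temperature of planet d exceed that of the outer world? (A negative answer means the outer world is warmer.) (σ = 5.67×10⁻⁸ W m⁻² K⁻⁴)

ΔT ≈ 46.6 K

T_eq = [S₀(1−A)/(4σd²)]^(1/4), so T ∝ (1−A)^(1/4) / √d.
T₁ = [1360×0.56/(4×5.67×10⁻⁸×2.99²)]^(1/4) = 139.21 K.
T₂ = [1360×0.27/(4×5.67×10⁻⁸×4.69²)]^(1/4) = 92.63 K.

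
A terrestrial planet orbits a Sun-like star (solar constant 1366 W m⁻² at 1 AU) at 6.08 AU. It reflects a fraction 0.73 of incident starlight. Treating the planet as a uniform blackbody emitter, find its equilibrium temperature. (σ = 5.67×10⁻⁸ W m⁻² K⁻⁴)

T_eq ≈ 81.4 K

Flux at 6.08 AU: S = 1366/6.08² = 37.0 W m⁻².
Energy balance: absorbed = emitted ⇒ πR²·S(1−A) = 4πR²·σT_eq⁴, so T_eq⁴ = S(1−A)/(4σ).
T_eq = [37.0 × 0.27 / (4 × 5.67×10⁻⁸)]^(1/4) = (4.40×10⁷)^(1/4) = 81.4 K.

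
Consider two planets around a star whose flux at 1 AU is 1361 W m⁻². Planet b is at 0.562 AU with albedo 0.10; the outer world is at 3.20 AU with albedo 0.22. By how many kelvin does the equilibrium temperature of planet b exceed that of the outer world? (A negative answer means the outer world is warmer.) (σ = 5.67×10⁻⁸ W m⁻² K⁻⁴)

ΔT ≈ 215.4 K

T_eq = [S₀(1−A)/(4σd²)]^(1/4), so T ∝ (1−A)^(1/4) / √d.
T₁ = [1361×0.90/(4×5.67×10⁻⁸×0.562²)]^(1/4) = 361.61 K.
T₂ = [1361×0.78/(4×5.67×10⁻⁸×3.20²)]^(1/4) = 146.22 K.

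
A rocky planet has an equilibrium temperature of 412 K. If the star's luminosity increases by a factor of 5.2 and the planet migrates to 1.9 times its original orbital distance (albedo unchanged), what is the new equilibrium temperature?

T_eq ≈ 451 K

T_eq ∝ L^(1/4) · d^(−1/2).
T′ = 412 × 5.2^(1/4) / 1.9^(1/2) = 451 K.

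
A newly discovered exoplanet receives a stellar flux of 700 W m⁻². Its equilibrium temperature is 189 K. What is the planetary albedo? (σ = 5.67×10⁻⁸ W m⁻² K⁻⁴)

A ≈ 0.59

From T_eq⁴ = S(1−A)/(4σ): 1−A = 4σT_eq⁴/S.
1−A = 4 × 5.67×10⁻⁸ × (189)⁴ / 700 = 0.413.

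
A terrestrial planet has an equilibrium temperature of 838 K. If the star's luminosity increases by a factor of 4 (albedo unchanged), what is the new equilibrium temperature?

T_eq ∝ L^(1/4) · d^(−1/2).
T′ = 838 × 4^(1/4) = 1190 K.

T_eq ≈ 1190 K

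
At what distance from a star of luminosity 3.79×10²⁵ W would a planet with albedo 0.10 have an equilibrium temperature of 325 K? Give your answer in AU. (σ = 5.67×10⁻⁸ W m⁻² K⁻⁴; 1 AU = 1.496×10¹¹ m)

From T_eq⁴ = L(1−A)/(16πσd²): d = √[L(1−A)/(16πσT_eq⁴)].
d = √[3.79×10²⁵ × 0.90 / (16π × 5.67×10⁻⁸ × (325)⁴)] = 3.28×10¹⁰ m = 0.219 AU.

d ≈ 0.219 AU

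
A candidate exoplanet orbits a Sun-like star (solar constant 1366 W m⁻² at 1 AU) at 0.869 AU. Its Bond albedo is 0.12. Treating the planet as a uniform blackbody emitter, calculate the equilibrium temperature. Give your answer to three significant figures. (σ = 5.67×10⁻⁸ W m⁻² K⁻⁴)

Flux at 0.869 AU: S = 1366/0.869² = 1810 W m⁻².
Energy balance: absorbed = emitted ⇒ πR²·S(1−A) = 4πR²·σT_eq⁴, so T_eq⁴ = S(1−A)/(4σ).
T_eq = [1810 × 0.88 / (4 × 5.67×10⁻⁸)]^(1/4) = (7.02×10⁹)^(1/4) = 289 K.

T_eq ≈ 289 K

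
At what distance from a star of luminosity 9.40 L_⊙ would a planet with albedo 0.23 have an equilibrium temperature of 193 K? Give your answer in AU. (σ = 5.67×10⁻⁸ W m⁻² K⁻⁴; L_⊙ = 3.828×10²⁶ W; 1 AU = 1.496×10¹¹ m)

d ≈ 5.60 AU

L = 9.40 × 3.828×10²⁶ = 3.60×10²⁷ W.
From T_eq⁴ = L(1−A)/(16πσd²): d = √[L(1−A)/(16πσT_eq⁴)].
d = √[3.60×10²⁷ × 0.77 / (16π × 5.67×10⁻⁸ × (193)⁴)] = 8.37×10¹¹ m = 5.60 AU.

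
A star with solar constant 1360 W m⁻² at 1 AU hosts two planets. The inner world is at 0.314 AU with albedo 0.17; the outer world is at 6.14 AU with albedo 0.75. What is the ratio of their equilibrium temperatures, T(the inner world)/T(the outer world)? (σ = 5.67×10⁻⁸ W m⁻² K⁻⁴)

T_eq = [S₀(1−A)/(4σd²)]^(1/4), so T ∝ (1−A)^(1/4) / √d.
T₁ = [1360×0.83/(4×5.67×10⁻⁸×0.314²)]^(1/4) = 474.00 K.
T₂ = [1360×0.25/(4×5.67×10⁻⁸×6.14²)]^(1/4) = 79.41 K.

T₁/T₂ ≈ 5.969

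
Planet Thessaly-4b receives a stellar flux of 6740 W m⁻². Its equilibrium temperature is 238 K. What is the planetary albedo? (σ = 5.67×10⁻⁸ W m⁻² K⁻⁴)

A ≈ 0.89

From T_eq⁴ = S(1−A)/(4σ): 1−A = 4σT_eq⁴/S.
1−A = 4 × 5.67×10⁻⁸ × (238)⁴ / 6740 = 0.108.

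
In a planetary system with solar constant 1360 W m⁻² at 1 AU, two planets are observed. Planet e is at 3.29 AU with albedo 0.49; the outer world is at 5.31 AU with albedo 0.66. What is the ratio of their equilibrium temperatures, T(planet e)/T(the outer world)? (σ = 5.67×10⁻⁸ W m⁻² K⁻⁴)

T_eq = [S₀(1−A)/(4σd²)]^(1/4), so T ∝ (1−A)^(1/4) / √d.
T₁ = [1360×0.51/(4×5.67×10⁻⁸×3.29²)]^(1/4) = 129.65 K.
T₂ = [1360×0.34/(4×5.67×10⁻⁸×5.31²)]^(1/4) = 92.21 K.

T₁/T₂ ≈ 1.406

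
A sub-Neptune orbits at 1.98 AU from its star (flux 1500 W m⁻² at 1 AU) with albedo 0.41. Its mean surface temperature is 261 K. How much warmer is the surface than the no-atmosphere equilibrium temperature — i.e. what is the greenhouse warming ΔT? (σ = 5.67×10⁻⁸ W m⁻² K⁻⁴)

S = 1500/1.98² = 382.6 W m⁻².
T_eq = [S(1−A)/(4σ)]^(1/4) = [382.6×0.59/(4×5.67×10⁻⁸)]^(1/4) = 177.6 K.
ΔT = T_surf − T_eq = 261 − 177.6.

ΔT ≈ 83.4 K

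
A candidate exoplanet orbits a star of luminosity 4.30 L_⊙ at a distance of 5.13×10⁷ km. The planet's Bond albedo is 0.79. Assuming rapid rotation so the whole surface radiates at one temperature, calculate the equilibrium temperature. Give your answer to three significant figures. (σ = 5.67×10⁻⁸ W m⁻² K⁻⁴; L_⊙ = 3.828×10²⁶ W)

T_eq ≈ 463 K

d = 5.13×10⁷ km = 5.13×10¹⁰ m.
L = 4.30 × 3.828×10²⁶ = 1.65×10²⁷ W.
Flux: S = L/(4πd²) = 1.65×10²⁷/(4π×(5.13×10¹⁰)²) = 4.98×10⁴ W m⁻².
Energy balance: absorbed = emitted ⇒ πR²·S(1−A) = 4πR²·σT_eq⁴, so T_eq⁴ = S(1−A)/(4σ).
T_eq = [4.98×10⁴ × 0.21 / (4 × 5.67×10⁻⁸)]^(1/4) = (4.61×10¹⁰)^(1/4) = 463 K.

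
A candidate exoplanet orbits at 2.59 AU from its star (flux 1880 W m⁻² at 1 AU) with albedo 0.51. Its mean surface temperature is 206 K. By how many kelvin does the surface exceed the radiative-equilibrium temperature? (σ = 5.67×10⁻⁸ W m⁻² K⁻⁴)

ΔT ≈ 49.1 K

S = 1880/2.59² = 280.3 W m⁻².
T_eq = [S(1−A)/(4σ)]^(1/4) = [280.3×0.49/(4×5.67×10⁻⁸)]^(1/4) = 156.9 K.
ΔT = T_surf − T_eq = 206 − 156.9.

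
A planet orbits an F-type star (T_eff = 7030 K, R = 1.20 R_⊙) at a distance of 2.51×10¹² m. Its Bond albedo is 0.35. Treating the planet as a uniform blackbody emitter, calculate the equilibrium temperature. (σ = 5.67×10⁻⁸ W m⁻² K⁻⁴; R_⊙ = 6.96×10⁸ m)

T_eq ≈ 81.4 K

R_⋆ = 1.20 × 6.96×10⁸ = 8.35×10⁸ m.
L = 4πR_⋆²σT_⋆⁴ = 4π(8.35×10⁸)² × 5.67×10⁻⁸ × (7030)⁴ = 1.21×10²⁷ W.
S = L/(4πd²) = 15.3 W m⁻².
Energy balance: absorbed = emitted ⇒ πR²·S(1−A) = 4πR²·σT_eq⁴, so T_eq⁴ = S(1−A)/(4σ).
T_eq = [15.3 × 0.65 / (4 × 5.67×10⁻⁸)]^(1/4) = (4.39×10⁷)^(1/4) = 81.4 K.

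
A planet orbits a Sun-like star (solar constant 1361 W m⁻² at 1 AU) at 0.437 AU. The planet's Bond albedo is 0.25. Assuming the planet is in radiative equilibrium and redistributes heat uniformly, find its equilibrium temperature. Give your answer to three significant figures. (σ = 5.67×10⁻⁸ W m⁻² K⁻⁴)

Flux at 0.437 AU: S = 1361/0.437² = 7130 W m⁻².
Energy balance: absorbed = emitted ⇒ πR²·S(1−A) = 4πR²·σT_eq⁴, so T_eq⁴ = S(1−A)/(4σ).
T_eq = [7130 × 0.75 / (4 × 5.67×10⁻⁸)]^(1/4) = (2.36×10¹⁰)^(1/4) = 392 K.

T_eq ≈ 392 K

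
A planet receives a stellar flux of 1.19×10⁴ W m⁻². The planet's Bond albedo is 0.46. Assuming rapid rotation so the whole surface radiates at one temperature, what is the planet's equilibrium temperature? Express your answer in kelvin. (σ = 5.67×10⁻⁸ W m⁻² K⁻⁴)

T_eq ≈ 410 K

Energy balance: absorbed = emitted ⇒ πR²·S(1−A) = 4πR²·σT_eq⁴, so T_eq⁴ = S(1−A)/(4σ).
T_eq = [1.19×10⁴ × 0.54 / (4 × 5.67×10⁻⁸)]^(1/4) = (2.83×10¹⁰)^(1/4) = 410 K.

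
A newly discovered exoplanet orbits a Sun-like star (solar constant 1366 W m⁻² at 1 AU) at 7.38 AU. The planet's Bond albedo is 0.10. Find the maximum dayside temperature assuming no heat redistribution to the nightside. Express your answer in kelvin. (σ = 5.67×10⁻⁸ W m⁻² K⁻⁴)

Flux at 7.38 AU: S = 1366/7.38² = 25.1 W m⁻².
With no redistribution each surface element balances locally: S(1−A) = σT⁴.
T = [25.1 × 0.90 / 5.67×10⁻⁸]^(1/4) = (3.98×10⁸)^(1/4) = 141 K.

T_ss ≈ 141 K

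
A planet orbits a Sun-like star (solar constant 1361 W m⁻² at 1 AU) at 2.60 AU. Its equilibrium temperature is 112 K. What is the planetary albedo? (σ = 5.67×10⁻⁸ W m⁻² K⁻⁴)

A ≈ 0.82

Flux at 2.60 AU: S = 1361/2.60² = 201 W m⁻².
From T_eq⁴ = S(1−A)/(4σ): 1−A = 4σT_eq⁴/S.
1−A = 4 × 5.67×10⁻⁸ × (112)⁴ / 201 = 0.177.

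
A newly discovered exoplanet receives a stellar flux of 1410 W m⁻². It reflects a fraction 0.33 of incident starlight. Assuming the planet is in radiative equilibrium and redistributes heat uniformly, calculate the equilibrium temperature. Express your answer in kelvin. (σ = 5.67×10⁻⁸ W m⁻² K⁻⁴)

Energy balance: absorbed = emitted ⇒ πR²·S(1−A) = 4πR²·σT_eq⁴, so T_eq⁴ = S(1−A)/(4σ).
T_eq = [1410 × 0.67 / (4 × 5.67×10⁻⁸)]^(1/4) = (4.17×10⁹)^(1/4) = 254 K.

T_eq ≈ 254 K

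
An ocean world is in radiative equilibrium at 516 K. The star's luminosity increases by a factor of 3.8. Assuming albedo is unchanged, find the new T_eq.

T_eq ∝ L^(1/4) · d^(−1/2).
T′ = 516 × 3.8^(1/4) = 720 K.

T_eq ≈ 720 K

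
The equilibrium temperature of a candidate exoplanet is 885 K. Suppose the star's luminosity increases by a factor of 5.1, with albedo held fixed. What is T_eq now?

T_eq ≈ 1330 K

T_eq ∝ L^(1/4) · d^(−1/2).
T′ = 885 × 5.1^(1/4) = 1330 K.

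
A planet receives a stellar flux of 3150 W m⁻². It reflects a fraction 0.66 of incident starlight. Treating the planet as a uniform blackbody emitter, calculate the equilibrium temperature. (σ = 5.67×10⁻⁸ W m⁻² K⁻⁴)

Energy balance: absorbed = emitted ⇒ πR²·S(1−A) = 4πR²·σT_eq⁴, so T_eq⁴ = S(1−A)/(4σ).
T_eq = [3150 × 0.34 / (4 × 5.67×10⁻⁸)]^(1/4) = (4.72×10⁹)^(1/4) = 262 K.

T_eq ≈ 262 K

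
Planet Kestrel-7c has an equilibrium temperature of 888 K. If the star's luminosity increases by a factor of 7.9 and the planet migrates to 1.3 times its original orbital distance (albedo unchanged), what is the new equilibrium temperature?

T_eq ≈ 1310 K

T_eq ∝ L^(1/4) · d^(−1/2).
T′ = 888 × 7.9^(1/4) / 1.3^(1/2) = 1310 K.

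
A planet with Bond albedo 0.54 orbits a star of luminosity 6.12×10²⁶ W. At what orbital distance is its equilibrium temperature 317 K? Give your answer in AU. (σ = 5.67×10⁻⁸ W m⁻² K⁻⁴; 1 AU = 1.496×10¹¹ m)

From T_eq⁴ = L(1−A)/(16πσd²): d = √[L(1−A)/(16πσT_eq⁴)].
d = √[6.12×10²⁶ × 0.46 / (16π × 5.67×10⁻⁸ × (317)⁴)] = 9.89×10¹⁰ m = 0.661 AU.

d ≈ 0.661 AU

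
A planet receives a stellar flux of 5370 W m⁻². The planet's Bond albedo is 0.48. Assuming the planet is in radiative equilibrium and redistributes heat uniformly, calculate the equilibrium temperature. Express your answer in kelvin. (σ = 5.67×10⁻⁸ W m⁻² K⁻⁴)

Energy balance: absorbed = emitted ⇒ πR²·S(1−A) = 4πR²·σT_eq⁴, so T_eq⁴ = S(1−A)/(4σ).
T_eq = [5370 × 0.52 / (4 × 5.67×10⁻⁸)]^(1/4) = (1.23×10¹⁰)^(1/4) = 333 K.

T_eq ≈ 333 K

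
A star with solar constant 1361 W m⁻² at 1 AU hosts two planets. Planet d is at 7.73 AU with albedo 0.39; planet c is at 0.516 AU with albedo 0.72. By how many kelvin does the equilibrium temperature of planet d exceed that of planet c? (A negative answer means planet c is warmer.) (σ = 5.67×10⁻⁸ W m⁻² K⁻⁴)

T_eq = [S₀(1−A)/(4σd²)]^(1/4), so T ∝ (1−A)^(1/4) / √d.
T₁ = [1361×0.61/(4×5.67×10⁻⁸×7.73²)]^(1/4) = 88.47 K.
T₂ = [1361×0.28/(4×5.67×10⁻⁸×0.516²)]^(1/4) = 281.85 K.

ΔT ≈ -193.4 K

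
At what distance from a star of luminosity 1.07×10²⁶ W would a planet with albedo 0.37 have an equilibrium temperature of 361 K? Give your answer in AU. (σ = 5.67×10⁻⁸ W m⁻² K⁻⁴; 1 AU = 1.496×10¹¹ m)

From T_eq⁴ = L(1−A)/(16πσd²): d = √[L(1−A)/(16πσT_eq⁴)].
d = √[1.07×10²⁶ × 0.63 / (16π × 5.67×10⁻⁸ × (361)⁴)] = 3.73×10¹⁰ m = 0.249 AU.

d ≈ 0.249 AU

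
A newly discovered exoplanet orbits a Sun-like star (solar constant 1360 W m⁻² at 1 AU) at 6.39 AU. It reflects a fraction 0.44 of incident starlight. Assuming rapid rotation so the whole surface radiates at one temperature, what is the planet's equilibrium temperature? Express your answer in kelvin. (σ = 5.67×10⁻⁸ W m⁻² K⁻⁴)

Flux at 6.39 AU: S = 1360/6.39² = 33.3 W m⁻².
Energy balance: absorbed = emitted ⇒ πR²·S(1−A) = 4πR²·σT_eq⁴, so T_eq⁴ = S(1−A)/(4σ).
T_eq = [33.3 × 0.56 / (4 × 5.67×10⁻⁸)]^(1/4) = (8.22×10⁷)^(1/4) = 95.2 K.

T_eq ≈ 95.2 K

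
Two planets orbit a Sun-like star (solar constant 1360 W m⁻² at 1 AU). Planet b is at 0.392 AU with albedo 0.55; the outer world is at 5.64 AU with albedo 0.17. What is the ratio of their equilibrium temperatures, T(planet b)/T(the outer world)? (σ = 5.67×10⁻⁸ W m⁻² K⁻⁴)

T₁/T₂ ≈ 3.255

T_eq = [S₀(1−A)/(4σd²)]^(1/4), so T ∝ (1−A)^(1/4) / √d.
T₁ = [1360×0.45/(4×5.67×10⁻⁸×0.392²)]^(1/4) = 364.03 K.
T₂ = [1360×0.83/(4×5.67×10⁻⁸×5.64²)]^(1/4) = 111.84 K.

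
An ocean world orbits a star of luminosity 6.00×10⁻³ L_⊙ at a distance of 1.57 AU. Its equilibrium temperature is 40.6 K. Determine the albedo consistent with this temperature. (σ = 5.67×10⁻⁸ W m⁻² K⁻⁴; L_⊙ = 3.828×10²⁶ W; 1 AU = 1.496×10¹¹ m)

A ≈ 0.81

d = 1.57 AU = 2.35×10¹¹ m.
L = 6.00×10⁻³ × 3.828×10²⁶ = 2.30×10²⁴ W.
Flux: S = L/(4πd²) = 2.30×10²⁴/(4π×(2.35×10¹¹)²) = 3.31 W m⁻².
From T_eq⁴ = S(1−A)/(4σ): 1−A = 4σT_eq⁴/S.
1−A = 4 × 5.67×10⁻⁸ × (40.6)⁴ / 3.31 = 0.186.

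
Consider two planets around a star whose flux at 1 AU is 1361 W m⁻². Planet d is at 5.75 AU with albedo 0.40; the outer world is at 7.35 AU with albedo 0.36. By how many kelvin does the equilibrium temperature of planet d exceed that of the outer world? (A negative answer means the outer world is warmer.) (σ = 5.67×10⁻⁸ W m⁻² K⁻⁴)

T_eq = [S₀(1−A)/(4σd²)]^(1/4), so T ∝ (1−A)^(1/4) / √d.
T₁ = [1361×0.60/(4×5.67×10⁻⁸×5.75²)]^(1/4) = 102.15 K.
T₂ = [1361×0.64/(4×5.67×10⁻⁸×7.35²)]^(1/4) = 91.82 K.

ΔT ≈ 10.3 K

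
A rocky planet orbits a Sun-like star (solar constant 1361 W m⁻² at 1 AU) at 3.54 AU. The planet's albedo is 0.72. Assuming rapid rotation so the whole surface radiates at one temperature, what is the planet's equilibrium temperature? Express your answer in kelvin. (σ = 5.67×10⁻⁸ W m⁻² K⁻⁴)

Flux at 3.54 AU: S = 1361/3.54² = 109 W m⁻².
Energy balance: absorbed = emitted ⇒ πR²·S(1−A) = 4πR²·σT_eq⁴, so T_eq⁴ = S(1−A)/(4σ).
T_eq = [109 × 0.28 / (4 × 5.67×10⁻⁸)]^(1/4) = (1.34×10⁸)^(1/4) = 108 K.

T_eq ≈ 108 K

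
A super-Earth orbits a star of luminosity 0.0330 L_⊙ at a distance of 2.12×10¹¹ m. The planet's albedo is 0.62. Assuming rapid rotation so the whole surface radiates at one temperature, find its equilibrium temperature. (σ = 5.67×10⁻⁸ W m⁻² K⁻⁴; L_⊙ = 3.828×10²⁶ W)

T_eq ≈ 78.2 K

L = 0.0330 × 3.828×10²⁶ = 1.26×10²⁵ W.
Flux: S = L/(4πd²) = 1.26×10²⁵/(4π×(2.12×10¹¹)²) = 22.4 W m⁻².
Energy balance: absorbed = emitted ⇒ πR²·S(1−A) = 4πR²·σT_eq⁴, so T_eq⁴ = S(1−A)/(4σ).
T_eq = [22.4 × 0.38 / (4 × 5.67×10⁻⁸)]^(1/4) = (3.75×10⁷)^(1/4) = 78.2 K.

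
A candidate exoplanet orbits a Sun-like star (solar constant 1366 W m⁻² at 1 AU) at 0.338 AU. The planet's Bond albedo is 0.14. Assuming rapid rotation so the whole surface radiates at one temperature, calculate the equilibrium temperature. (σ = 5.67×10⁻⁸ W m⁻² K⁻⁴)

T_eq ≈ 461 K

Flux at 0.338 AU: S = 1366/0.338² = 1.20×10⁴ W m⁻².
Energy balance: absorbed = emitted ⇒ πR²·S(1−A) = 4πR²·σT_eq⁴, so T_eq⁴ = S(1−A)/(4σ).
T_eq = [1.20×10⁴ × 0.86 / (4 × 5.67×10⁻⁸)]^(1/4) = (4.53×10¹⁰)^(1/4) = 461 K.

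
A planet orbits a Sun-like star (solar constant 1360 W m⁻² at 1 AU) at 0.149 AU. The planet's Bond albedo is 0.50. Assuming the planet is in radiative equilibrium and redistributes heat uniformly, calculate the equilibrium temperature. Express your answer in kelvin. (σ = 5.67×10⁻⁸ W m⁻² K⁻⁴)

Flux at 0.149 AU: S = 1360/0.149² = 6.13×10⁴ W m⁻².
Energy balance: absorbed = emitted ⇒ πR²·S(1−A) = 4πR²·σT_eq⁴, so T_eq⁴ = S(1−A)/(4σ).
T_eq = [6.13×10⁴ × 0.50 / (4 × 5.67×10⁻⁸)]^(1/4) = (1.35×10¹¹)^(1/4) = 606 K.

T_eq ≈ 606 K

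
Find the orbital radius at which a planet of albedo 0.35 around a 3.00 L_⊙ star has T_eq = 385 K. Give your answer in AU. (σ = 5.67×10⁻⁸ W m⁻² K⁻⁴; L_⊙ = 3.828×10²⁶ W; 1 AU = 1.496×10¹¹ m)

d ≈ 0.730 AU

L = 3.00 × 3.828×10²⁶ = 1.15×10²⁷ W.
From T_eq⁴ = L(1−A)/(16πσd²): d = √[L(1−A)/(16πσT_eq⁴)].
d = √[1.15×10²⁷ × 0.65 / (16π × 5.67×10⁻⁸ × (385)⁴)] = 1.09×10¹¹ m = 0.730 AU.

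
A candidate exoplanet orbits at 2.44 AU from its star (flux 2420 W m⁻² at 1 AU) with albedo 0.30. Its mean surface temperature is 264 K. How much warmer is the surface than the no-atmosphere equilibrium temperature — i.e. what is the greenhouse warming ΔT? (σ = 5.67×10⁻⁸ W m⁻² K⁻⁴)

S = 2420/2.44² = 406.5 W m⁻².
T_eq = [S(1−A)/(4σ)]^(1/4) = [406.5×0.70/(4×5.67×10⁻⁸)]^(1/4) = 188.2 K.
ΔT = T_surf − T_eq = 264 − 188.2.

ΔT ≈ 75.8 K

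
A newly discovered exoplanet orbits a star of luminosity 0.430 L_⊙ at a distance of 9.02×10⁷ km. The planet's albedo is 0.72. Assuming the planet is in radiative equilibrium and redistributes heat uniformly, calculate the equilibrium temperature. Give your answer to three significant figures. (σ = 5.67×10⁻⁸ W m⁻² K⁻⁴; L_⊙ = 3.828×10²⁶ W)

T_eq ≈ 211 K

d = 9.02×10⁷ km = 9.02×10¹⁰ m.
L = 0.430 × 3.828×10²⁶ = 1.65×10²⁶ W.
Flux: S = L/(4πd²) = 1.65×10²⁶/(4π×(9.02×10¹⁰)²) = 1610 W m⁻².
Energy balance: absorbed = emitted ⇒ πR²·S(1−A) = 4πR²·σT_eq⁴, so T_eq⁴ = S(1−A)/(4σ).
T_eq = [1610 × 0.28 / (4 × 5.67×10⁻⁸)]^(1/4) = (1.99×10⁹)^(1/4) = 211 K.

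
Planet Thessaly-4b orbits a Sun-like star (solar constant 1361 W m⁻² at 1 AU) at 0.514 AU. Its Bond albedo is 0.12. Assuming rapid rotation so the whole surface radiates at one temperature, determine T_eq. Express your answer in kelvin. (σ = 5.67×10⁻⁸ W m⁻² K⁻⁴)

Flux at 0.514 AU: S = 1361/0.514² = 5150 W m⁻².
Energy balance: absorbed = emitted ⇒ πR²·S(1−A) = 4πR²·σT_eq⁴, so T_eq⁴ = S(1−A)/(4σ).
T_eq = [5150 × 0.88 / (4 × 5.67×10⁻⁸)]^(1/4) = (2.00×10¹⁰)^(1/4) = 376 K.

T_eq ≈ 376 K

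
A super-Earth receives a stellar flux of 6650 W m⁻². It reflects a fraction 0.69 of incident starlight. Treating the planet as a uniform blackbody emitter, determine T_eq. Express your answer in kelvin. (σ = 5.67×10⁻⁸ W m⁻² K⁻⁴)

T_eq ≈ 309 K

Energy balance: absorbed = emitted ⇒ πR²·S(1−A) = 4πR²·σT_eq⁴, so T_eq⁴ = S(1−A)/(4σ).
T_eq = [6650 × 0.31 / (4 × 5.67×10⁻⁸)]^(1/4) = (9.09×10⁹)^(1/4) = 309 K.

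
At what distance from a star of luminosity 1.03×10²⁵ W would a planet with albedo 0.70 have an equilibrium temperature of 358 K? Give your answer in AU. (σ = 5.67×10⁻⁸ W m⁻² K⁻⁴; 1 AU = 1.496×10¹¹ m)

d ≈ 0.0543 AU

From T_eq⁴ = L(1−A)/(16πσd²): d = √[L(1−A)/(16πσT_eq⁴)].
d = √[1.03×10²⁵ × 0.30 / (16π × 5.67×10⁻⁸ × (358)⁴)] = 8.12×10⁹ m = 0.0543 AU.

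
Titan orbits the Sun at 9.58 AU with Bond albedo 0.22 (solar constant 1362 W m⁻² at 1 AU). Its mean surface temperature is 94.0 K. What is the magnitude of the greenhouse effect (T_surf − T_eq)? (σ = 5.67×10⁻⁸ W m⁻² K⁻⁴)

S = 1362/9.58² = 14.84 W m⁻².
T_eq = [S(1−A)/(4σ)]^(1/4) = [14.84×0.78/(4×5.67×10⁻⁸)]^(1/4) = 84.5 K.
ΔT = T_surf − T_eq = 94 − 84.5.

ΔT ≈ 9.5 K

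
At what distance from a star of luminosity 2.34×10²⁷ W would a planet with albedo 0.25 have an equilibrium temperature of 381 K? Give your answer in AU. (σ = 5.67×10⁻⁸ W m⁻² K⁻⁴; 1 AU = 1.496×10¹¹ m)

From T_eq⁴ = L(1−A)/(16πσd²): d = √[L(1−A)/(16πσT_eq⁴)].
d = √[2.34×10²⁷ × 0.75 / (16π × 5.67×10⁻⁸ × (381)⁴)] = 1.71×10¹¹ m = 1.14 AU.

d ≈ 1.14 AU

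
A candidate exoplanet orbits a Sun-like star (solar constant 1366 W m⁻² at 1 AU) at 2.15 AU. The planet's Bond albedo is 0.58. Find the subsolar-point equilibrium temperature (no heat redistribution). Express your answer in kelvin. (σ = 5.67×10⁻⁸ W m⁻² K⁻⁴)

T_ss ≈ 216 K

Flux at 2.15 AU: S = 1366/2.15² = 296 W m⁻².
At the subsolar point the surface absorbs S(1−A) and emits σT⁴ per unit area — no factor of 4, since only the local patch is in balance.
T = [296 × 0.42 / 5.67×10⁻⁸]^(1/4) = (2.19×10⁹)^(1/4) = 216 K.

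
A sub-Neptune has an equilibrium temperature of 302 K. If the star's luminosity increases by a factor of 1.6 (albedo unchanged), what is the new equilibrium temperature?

T_eq ≈ 340 K

T_eq ∝ L^(1/4) · d^(−1/2).
T′ = 302 × 1.6^(1/4) = 340 K.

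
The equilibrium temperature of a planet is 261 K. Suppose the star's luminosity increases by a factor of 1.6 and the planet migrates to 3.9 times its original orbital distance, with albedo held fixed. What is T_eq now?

T_eq ≈ 149 K

T_eq ∝ L^(1/4) · d^(−1/2).
T′ = 261 × 1.6^(1/4) / 3.9^(1/2) = 149 K.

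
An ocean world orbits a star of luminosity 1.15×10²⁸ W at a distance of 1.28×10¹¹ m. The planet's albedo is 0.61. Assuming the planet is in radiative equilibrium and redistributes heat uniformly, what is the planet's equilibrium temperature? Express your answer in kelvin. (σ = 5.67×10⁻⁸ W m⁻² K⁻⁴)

Flux: S = L/(4πd²) = 1.15×10²⁸/(4π×(1.28×10¹¹)²) = 5.59×10⁴ W m⁻².
Energy balance: absorbed = emitted ⇒ πR²·S(1−A) = 4πR²·σT_eq⁴, so T_eq⁴ = S(1−A)/(4σ).
T_eq = [5.59×10⁴ × 0.39 / (4 × 5.67×10⁻⁸)]^(1/4) = (9.60×10¹⁰)^(1/4) = 557 K.

T_eq ≈ 557 K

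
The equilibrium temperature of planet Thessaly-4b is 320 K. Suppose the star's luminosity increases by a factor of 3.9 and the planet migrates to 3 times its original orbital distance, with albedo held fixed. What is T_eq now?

T_eq ∝ L^(1/4) · d^(−1/2).
T′ = 320 × 3.9^(1/4) / 3^(1/2) = 260 K.

T_eq ≈ 260 K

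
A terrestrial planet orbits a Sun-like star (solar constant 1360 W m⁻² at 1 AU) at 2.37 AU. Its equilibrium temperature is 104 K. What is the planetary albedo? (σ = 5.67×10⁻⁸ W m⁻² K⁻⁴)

A ≈ 0.89

Flux at 2.37 AU: S = 1360/2.37² = 242 W m⁻².
From T_eq⁴ = S(1−A)/(4σ): 1−A = 4σT_eq⁴/S.
1−A = 4 × 5.67×10⁻⁸ × (104)⁴ / 242 = 0.110.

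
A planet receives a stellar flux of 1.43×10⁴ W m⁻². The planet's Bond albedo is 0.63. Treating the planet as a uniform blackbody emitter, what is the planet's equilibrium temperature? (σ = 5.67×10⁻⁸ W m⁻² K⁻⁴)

T_eq ≈ 391 K

Energy balance: absorbed = emitted ⇒ πR²·S(1−A) = 4πR²·σT_eq⁴, so T_eq⁴ = S(1−A)/(4σ).
T_eq = [1.43×10⁴ × 0.37 / (4 × 5.67×10⁻⁸)]^(1/4) = (2.33×10¹⁰)^(1/4) = 391 K.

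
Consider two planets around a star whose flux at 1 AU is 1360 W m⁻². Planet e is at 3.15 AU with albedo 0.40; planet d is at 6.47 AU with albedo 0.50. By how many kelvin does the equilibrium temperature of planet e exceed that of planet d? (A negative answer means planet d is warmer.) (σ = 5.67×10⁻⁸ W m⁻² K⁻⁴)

T_eq = [S₀(1−A)/(4σd²)]^(1/4), so T ∝ (1−A)^(1/4) / √d.
T₁ = [1360×0.60/(4×5.67×10⁻⁸×3.15²)]^(1/4) = 137.99 K.
T₂ = [1360×0.50/(4×5.67×10⁻⁸×6.47²)]^(1/4) = 92.00 K.

ΔT ≈ 46.0 K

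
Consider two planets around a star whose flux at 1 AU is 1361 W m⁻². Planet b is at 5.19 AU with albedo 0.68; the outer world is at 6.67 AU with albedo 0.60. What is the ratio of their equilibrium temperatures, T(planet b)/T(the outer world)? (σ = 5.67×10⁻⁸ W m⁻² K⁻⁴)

T_eq = [S₀(1−A)/(4σd²)]^(1/4), so T ∝ (1−A)^(1/4) / √d.
T₁ = [1361×0.32/(4×5.67×10⁻⁸×5.19²)]^(1/4) = 91.89 K.
T₂ = [1361×0.40/(4×5.67×10⁻⁸×6.67²)]^(1/4) = 85.70 K.

T₁/T₂ ≈ 1.072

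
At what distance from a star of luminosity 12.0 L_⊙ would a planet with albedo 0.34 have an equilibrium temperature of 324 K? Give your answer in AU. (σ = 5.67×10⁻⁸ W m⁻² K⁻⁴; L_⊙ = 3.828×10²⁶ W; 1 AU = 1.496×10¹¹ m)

d ≈ 2.08 AU

L = 12.0 × 3.828×10²⁶ = 4.59×10²⁷ W.
From T_eq⁴ = L(1−A)/(16πσd²): d = √[L(1−A)/(16πσT_eq⁴)].
d = √[4.59×10²⁷ × 0.66 / (16π × 5.67×10⁻⁸ × (324)⁴)] = 3.11×10¹¹ m = 2.08 AU.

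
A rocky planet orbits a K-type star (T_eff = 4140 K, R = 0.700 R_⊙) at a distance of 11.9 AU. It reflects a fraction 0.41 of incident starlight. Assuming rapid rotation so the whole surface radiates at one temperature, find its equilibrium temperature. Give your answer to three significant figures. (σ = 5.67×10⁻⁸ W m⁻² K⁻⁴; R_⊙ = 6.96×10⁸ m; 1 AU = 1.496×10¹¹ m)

R_⋆ = 0.700 × 6.96×10⁸ = 4.87×10⁸ m.
d = 11.9 AU = 1.78×10¹² m.
L = 4πR_⋆²σT_⋆⁴ = 4π(4.87×10⁸)² × 5.67×10⁻⁸ × (4140)⁴ = 4.97×10²⁵ W.
S = L/(4πd²) = 1.25 W m⁻².
Energy balance: absorbed = emitted ⇒ πR²·S(1−A) = 4πR²·σT_eq⁴, so T_eq⁴ = S(1−A)/(4σ).
T_eq = [1.25 × 0.59 / (4 × 5.67×10⁻⁸)]^(1/4) = (3.25×10⁶)^(1/4) = 42.4 K.

T_eq ≈ 42.4 K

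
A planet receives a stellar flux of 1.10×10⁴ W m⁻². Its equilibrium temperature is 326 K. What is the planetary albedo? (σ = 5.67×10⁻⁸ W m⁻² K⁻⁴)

A ≈ 0.77

From T_eq⁴ = S(1−A)/(4σ): 1−A = 4σT_eq⁴/S.
1−A = 4 × 5.67×10⁻⁸ × (326)⁴ / 1.10×10⁴ = 0.233.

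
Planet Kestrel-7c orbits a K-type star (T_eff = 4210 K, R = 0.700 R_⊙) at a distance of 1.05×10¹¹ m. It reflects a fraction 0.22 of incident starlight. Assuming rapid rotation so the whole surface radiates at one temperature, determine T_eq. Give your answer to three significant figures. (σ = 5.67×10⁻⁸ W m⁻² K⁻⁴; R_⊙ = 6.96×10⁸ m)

T_eq ≈ 191 K

R_⋆ = 0.700 × 6.96×10⁸ = 4.87×10⁸ m.
L = 4πR_⋆²σT_⋆⁴ = 4π(4.87×10⁸)² × 5.67×10⁻⁸ × (4210)⁴ = 5.31×10²⁵ W.
S = L/(4πd²) = 383 W m⁻².
Energy balance: absorbed = emitted ⇒ πR²·S(1−A) = 4πR²·σT_eq⁴, so T_eq⁴ = S(1−A)/(4σ).
T_eq = [383 × 0.78 / (4 × 5.67×10⁻⁸)]^(1/4) = (1.32×10⁹)^(1/4) = 191 K.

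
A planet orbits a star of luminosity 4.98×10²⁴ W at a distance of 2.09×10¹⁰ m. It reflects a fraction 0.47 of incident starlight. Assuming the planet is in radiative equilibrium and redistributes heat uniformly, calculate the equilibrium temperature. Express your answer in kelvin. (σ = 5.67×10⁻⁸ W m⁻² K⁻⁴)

Flux: S = L/(4πd²) = 4.98×10²⁴/(4π×(2.09×10¹⁰)²) = 907 W m⁻².
Energy balance: absorbed = emitted ⇒ πR²·S(1−A) = 4πR²·σT_eq⁴, so T_eq⁴ = S(1−A)/(4σ).
T_eq = [907 × 0.53 / (4 × 5.67×10⁻⁸)]^(1/4) = (2.12×10⁹)^(1/4) = 215 K.

T_eq ≈ 215 K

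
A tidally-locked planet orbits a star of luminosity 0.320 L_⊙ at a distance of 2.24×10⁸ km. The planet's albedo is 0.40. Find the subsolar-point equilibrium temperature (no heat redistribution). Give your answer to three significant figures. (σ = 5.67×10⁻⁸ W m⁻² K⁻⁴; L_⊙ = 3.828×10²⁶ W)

T_ss ≈ 213 K

d = 2.24×10⁸ km = 2.24×10¹¹ m.
L = 0.320 × 3.828×10²⁶ = 1.22×10²⁶ W.
Flux: S = L/(4πd²) = 1.22×10²⁶/(4π×(2.24×10¹¹)²) = 194 W m⁻².
At the subsolar point the surface absorbs S(1−A) and emits σT⁴ per unit area — no factor of 4, since only the local patch is in balance.
T = [194 × 0.60 / 5.67×10⁻⁸]^(1/4) = (2.06×10⁹)^(1/4) = 213 K.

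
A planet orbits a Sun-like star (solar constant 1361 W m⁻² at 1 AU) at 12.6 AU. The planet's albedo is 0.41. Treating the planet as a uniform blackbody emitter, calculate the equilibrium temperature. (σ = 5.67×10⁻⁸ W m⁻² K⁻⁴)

T_eq ≈ 68.7 K

Flux at 12.6 AU: S = 1361/12.6² = 8.57 W m⁻².
Energy balance: absorbed = emitted ⇒ πR²·S(1−A) = 4πR²·σT_eq⁴, so T_eq⁴ = S(1−A)/(4σ).
T_eq = [8.57 × 0.59 / (4 × 5.67×10⁻⁸)]^(1/4) = (2.23×10⁷)^(1/4) = 68.7 K.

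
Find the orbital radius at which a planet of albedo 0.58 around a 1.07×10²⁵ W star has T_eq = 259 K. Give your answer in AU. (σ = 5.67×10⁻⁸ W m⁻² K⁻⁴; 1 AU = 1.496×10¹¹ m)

From T_eq⁴ = L(1−A)/(16πσd²): d = √[L(1−A)/(16πσT_eq⁴)].
d = √[1.07×10²⁵ × 0.42 / (16π × 5.67×10⁻⁸ × (259)⁴)] = 1.87×10¹⁰ m = 0.125 AU.

d ≈ 0.125 AU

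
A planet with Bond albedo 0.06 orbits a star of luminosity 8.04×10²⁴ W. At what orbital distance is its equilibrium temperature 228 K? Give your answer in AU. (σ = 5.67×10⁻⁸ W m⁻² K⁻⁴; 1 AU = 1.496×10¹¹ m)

From T_eq⁴ = L(1−A)/(16πσd²): d = √[L(1−A)/(16πσT_eq⁴)].
d = √[8.04×10²⁴ × 0.94 / (16π × 5.67×10⁻⁸ × (228)⁴)] = 3.13×10¹⁰ m = 0.209 AU.

d ≈ 0.209 AU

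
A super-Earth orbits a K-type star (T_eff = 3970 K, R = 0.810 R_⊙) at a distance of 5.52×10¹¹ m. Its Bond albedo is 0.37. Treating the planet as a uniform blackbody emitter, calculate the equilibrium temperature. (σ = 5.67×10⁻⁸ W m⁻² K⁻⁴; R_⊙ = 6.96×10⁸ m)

T_eq ≈ 79.9 K

R_⋆ = 0.810 × 6.96×10⁸ = 5.64×10⁸ m.
L = 4πR_⋆²σT_⋆⁴ = 4π(5.64×10⁸)² × 5.67×10⁻⁸ × (3970)⁴ = 5.63×10²⁵ W.
S = L/(4πd²) = 14.7 W m⁻².
Energy balance: absorbed = emitted ⇒ πR²·S(1−A) = 4πR²·σT_eq⁴, so T_eq⁴ = S(1−A)/(4σ).
T_eq = [14.7 × 0.63 / (4 × 5.67×10⁻⁸)]^(1/4) = (4.08×10⁷)^(1/4) = 79.9 K.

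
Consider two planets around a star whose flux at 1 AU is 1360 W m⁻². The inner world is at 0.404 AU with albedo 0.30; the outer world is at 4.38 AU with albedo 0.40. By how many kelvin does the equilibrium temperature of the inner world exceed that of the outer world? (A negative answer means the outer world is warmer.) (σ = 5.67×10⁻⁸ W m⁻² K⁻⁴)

T_eq = [S₀(1−A)/(4σd²)]^(1/4), so T ∝ (1−A)^(1/4) / √d.
T₁ = [1360×0.70/(4×5.67×10⁻⁸×0.404²)]^(1/4) = 400.46 K.
T₂ = [1360×0.60/(4×5.67×10⁻⁸×4.38²)]^(1/4) = 117.02 K.

ΔT ≈ 283.4 K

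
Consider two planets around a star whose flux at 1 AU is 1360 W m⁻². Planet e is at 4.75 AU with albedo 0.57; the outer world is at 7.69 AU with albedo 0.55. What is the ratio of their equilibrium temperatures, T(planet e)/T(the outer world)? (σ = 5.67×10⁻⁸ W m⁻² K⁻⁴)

T₁/T₂ ≈ 1.258

T_eq = [S₀(1−A)/(4σd²)]^(1/4), so T ∝ (1−A)^(1/4) / √d.
T₁ = [1360×0.43/(4×5.67×10⁻⁸×4.75²)]^(1/4) = 103.39 K.
T₂ = [1360×0.45/(4×5.67×10⁻⁸×7.69²)]^(1/4) = 82.19 K.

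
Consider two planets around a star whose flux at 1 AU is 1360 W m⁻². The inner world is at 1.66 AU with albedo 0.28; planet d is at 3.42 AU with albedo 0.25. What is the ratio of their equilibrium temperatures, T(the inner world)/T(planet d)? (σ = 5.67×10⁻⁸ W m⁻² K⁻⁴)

T₁/T₂ ≈ 1.421

T_eq = [S₀(1−A)/(4σd²)]^(1/4), so T ∝ (1−A)^(1/4) / √d.
T₁ = [1360×0.72/(4×5.67×10⁻⁸×1.66²)]^(1/4) = 198.95 K.
T₂ = [1360×0.75/(4×5.67×10⁻⁸×3.42²)]^(1/4) = 140.03 K.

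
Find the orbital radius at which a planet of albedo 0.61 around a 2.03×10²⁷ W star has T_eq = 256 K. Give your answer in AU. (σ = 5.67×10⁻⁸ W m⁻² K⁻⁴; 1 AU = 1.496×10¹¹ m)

d ≈ 1.70 AU

From T_eq⁴ = L(1−A)/(16πσd²): d = √[L(1−A)/(16πσT_eq⁴)].
d = √[2.03×10²⁷ × 0.39 / (16π × 5.67×10⁻⁸ × (256)⁴)] = 2.54×10¹¹ m = 1.70 AU.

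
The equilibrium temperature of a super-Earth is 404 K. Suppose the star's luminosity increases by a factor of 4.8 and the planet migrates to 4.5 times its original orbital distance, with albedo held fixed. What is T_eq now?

T_eq ≈ 282 K

T_eq ∝ L^(1/4) · d^(−1/2).
T′ = 404 × 4.8^(1/4) / 4.5^(1/2) = 282 K.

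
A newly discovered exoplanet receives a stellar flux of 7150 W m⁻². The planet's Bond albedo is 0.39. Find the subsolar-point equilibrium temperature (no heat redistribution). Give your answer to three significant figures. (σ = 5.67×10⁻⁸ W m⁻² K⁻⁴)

At the subsolar point the surface absorbs S(1−A) and emits σT⁴ per unit area — no factor of 4, since only the local patch is in balance.
T = [7150 × 0.61 / 5.67×10⁻⁸]^(1/4) = (7.69×10¹⁰)^(1/4) = 527 K.

T_ss ≈ 527 K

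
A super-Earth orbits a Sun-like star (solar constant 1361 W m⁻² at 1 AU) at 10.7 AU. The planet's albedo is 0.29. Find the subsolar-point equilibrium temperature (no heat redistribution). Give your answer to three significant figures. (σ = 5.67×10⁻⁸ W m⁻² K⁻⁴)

Flux at 10.7 AU: S = 1361/10.7² = 11.9 W m⁻².
At the subsolar point the surface absorbs S(1−A) and emits σT⁴ per unit area — no factor of 4, since only the local patch is in balance.
T = [11.9 × 0.71 / 5.67×10⁻⁸]^(1/4) = (1.49×10⁸)^(1/4) = 110 K.

T_ss ≈ 110 K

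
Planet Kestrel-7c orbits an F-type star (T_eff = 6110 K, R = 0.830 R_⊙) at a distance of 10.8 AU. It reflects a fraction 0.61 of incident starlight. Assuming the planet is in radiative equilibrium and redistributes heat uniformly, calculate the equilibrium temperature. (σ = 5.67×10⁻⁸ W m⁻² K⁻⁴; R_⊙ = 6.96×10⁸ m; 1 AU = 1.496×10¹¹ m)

R_⋆ = 0.830 × 6.96×10⁸ = 5.78×10⁸ m.
d = 10.8 AU = 1.62×10¹² m.
L = 4πR_⋆²σT_⋆⁴ = 4π(5.78×10⁸)² × 5.67×10⁻⁸ × (6110)⁴ = 3.31×10²⁶ W.
S = L/(4πd²) = 10.1 W m⁻².
Energy balance: absorbed = emitted ⇒ πR²·S(1−A) = 4πR²·σT_eq⁴, so T_eq⁴ = S(1−A)/(4σ).
T_eq = [10.1 × 0.39 / (4 × 5.67×10⁻⁸)]^(1/4) = (1.74×10⁷)^(1/4) = 64.6 K.

T_eq ≈ 64.6 K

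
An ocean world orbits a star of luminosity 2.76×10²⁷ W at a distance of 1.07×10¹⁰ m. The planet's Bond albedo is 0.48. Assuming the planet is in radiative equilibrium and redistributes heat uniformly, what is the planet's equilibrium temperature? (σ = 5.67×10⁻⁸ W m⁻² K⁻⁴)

Flux: S = L/(4πd²) = 2.76×10²⁷/(4π×(1.07×10¹⁰)²) = 1.92×10⁶ W m⁻².
Energy balance: absorbed = emitted ⇒ πR²·S(1−A) = 4πR²·σT_eq⁴, so T_eq⁴ = S(1−A)/(4σ).
T_eq = [1.92×10⁶ × 0.52 / (4 × 5.67×10⁻⁸)]^(1/4) = (4.40×10¹²)^(1/4) = 1450 K.

T_eq ≈ 1450 K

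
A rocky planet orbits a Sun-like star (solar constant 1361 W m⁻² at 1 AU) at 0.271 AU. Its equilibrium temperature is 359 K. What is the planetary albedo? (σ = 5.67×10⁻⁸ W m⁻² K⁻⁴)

A ≈ 0.80

Flux at 0.271 AU: S = 1361/0.271² = 1.85×10⁴ W m⁻².
From T_eq⁴ = S(1−A)/(4σ): 1−A = 4σT_eq⁴/S.
1−A = 4 × 5.67×10⁻⁸ × (359)⁴ / 1.85×10⁴ = 0.203.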